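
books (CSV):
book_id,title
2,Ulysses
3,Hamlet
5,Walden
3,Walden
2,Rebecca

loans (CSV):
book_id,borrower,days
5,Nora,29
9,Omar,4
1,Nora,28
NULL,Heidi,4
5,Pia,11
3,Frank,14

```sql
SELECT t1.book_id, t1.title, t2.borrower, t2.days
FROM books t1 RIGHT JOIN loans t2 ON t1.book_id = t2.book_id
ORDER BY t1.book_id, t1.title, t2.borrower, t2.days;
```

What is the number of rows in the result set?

RIGHT JOIN keeps every row from `loans`; unmatched rows get NULL for `books`'s columns.
Matching on t1.book_id = t2.book_id. A NULL in a compared column never satisfies the condition.
Matched pairs: 4; unmatched t2 rows kept: 3.
Total: 4 matched + 3 padded = 7 rows.

7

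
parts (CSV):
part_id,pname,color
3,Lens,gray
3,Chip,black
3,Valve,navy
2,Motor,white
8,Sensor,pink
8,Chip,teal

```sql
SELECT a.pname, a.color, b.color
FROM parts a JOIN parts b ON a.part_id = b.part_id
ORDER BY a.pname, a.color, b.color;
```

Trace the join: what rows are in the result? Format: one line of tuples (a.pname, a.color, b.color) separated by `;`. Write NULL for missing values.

(Chip, black, black); (Chip, black, gray); (Chip, black, navy); (Chip, teal, pink); (Chip, teal, teal); (Lens, gray, black); (Lens, gray, gray); (Lens, gray, navy); (Motor, white, white); (Sensor, pink, pink); (Sensor, pink, teal); (Valve, navy, black); (Valve, navy, gray); (Valve, navy, navy)

INNER JOIN keeps only pairs where the ON condition holds.
Matching on a.part_id = b.part_id.
Matched pairs: 14.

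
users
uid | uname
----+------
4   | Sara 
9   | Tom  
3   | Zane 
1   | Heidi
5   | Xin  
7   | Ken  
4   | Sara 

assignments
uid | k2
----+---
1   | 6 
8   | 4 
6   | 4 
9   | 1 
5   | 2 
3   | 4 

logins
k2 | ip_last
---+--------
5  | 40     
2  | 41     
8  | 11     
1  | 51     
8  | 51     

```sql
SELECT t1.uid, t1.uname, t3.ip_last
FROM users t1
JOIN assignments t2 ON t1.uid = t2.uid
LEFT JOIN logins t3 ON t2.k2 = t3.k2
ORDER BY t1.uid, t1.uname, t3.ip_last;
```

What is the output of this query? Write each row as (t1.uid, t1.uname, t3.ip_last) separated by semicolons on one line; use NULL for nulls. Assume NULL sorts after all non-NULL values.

Evaluate left to right. First `users t1 INNER JOIN assignments t2` on uid: 4 row(s).
Then LEFT JOIN `logins t3` on k2: each of those 4 rows is kept; rows whose t2.k2 has no match in t3 get NULL for t3's columns.

(1, Heidi, NULL); (3, Zane, NULL); (5, Xin, 41); (9, Tom, 51)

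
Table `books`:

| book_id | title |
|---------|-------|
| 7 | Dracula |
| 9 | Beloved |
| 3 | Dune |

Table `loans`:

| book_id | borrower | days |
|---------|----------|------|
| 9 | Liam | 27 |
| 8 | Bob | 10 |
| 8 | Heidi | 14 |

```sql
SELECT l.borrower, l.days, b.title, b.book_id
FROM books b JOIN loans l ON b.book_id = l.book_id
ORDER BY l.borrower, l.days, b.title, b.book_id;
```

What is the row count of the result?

1

INNER JOIN keeps only pairs where the ON condition holds.
Matching on b.book_id = l.book_id.
- book_id=7: no matching l row, dropped.
- book_id=9: 1 matching l row(s), so 1 row(s) emitted.
- book_id=3: no matching l row, dropped.
Total: 1 rows.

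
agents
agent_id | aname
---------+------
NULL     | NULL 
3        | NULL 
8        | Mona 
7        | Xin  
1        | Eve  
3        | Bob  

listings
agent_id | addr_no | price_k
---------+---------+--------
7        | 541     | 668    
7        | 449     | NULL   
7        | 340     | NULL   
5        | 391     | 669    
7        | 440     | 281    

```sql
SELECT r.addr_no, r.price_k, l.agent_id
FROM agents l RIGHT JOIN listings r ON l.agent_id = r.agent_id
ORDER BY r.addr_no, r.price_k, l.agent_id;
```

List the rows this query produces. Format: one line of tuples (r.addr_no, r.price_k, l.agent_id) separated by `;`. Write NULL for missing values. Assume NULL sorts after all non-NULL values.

RIGHT JOIN keeps every row from `listings`; unmatched rows get NULL for `agents`'s columns.
Matching on l.agent_id = r.agent_id. A NULL in a compared column never satisfies the condition.
- l row (agent_id=NULL): no match.
- l row (agent_id=3): no match.
- l row (agent_id=8): no match.
- l row (agent_id=7): matches 4 r row(s) → 4 output row(s).
- l row (agent_id=1): no match.
- l row (agent_id=3): no match.
- plus 1 unmatched r row(s), each kept with NULL l columns.
After projecting and ordering:
r.addr_no | r.price_k | l.agent_id
340 | NULL | 7
391 | 669 | NULL
440 | 281 | 7
449 | NULL | 7
541 | 668 | 7

(340, NULL, 7); (391, 669, NULL); (440, 281, 7); (449, NULL, 7); (541, 668, 7)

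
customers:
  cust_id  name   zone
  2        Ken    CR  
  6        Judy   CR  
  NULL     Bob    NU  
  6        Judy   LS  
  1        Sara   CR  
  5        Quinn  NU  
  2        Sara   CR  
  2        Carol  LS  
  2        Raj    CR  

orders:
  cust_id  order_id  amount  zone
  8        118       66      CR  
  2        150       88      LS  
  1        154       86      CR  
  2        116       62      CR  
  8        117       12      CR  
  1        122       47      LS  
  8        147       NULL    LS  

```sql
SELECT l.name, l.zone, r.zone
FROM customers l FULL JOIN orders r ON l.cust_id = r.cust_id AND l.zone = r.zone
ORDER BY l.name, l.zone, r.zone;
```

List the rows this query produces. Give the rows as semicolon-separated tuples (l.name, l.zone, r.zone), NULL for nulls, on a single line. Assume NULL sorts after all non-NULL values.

(Bob, NU, NULL); (Carol, LS, LS); (Judy, CR, NULL); (Judy, LS, NULL); (Ken, CR, CR); (Quinn, NU, NULL); (Raj, CR, CR); (Sara, CR, CR); (Sara, CR, CR); (NULL, NULL, CR); (NULL, NULL, CR); (NULL, NULL, LS); (NULL, NULL, LS)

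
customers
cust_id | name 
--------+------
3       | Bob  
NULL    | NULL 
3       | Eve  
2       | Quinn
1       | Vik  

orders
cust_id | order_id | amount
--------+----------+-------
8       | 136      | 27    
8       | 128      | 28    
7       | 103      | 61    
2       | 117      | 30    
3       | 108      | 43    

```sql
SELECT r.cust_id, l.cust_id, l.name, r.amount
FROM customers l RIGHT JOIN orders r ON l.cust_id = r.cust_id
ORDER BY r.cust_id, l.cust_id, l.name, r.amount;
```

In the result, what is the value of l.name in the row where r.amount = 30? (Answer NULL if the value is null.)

RIGHT JOIN keeps every row from `orders`; unmatched rows get NULL for `customers`'s columns.
Matching on l.cust_id = r.cust_id. A NULL in a compared column never satisfies the condition.
Matched pairs: 3; unmatched r rows kept: 3.

Quinn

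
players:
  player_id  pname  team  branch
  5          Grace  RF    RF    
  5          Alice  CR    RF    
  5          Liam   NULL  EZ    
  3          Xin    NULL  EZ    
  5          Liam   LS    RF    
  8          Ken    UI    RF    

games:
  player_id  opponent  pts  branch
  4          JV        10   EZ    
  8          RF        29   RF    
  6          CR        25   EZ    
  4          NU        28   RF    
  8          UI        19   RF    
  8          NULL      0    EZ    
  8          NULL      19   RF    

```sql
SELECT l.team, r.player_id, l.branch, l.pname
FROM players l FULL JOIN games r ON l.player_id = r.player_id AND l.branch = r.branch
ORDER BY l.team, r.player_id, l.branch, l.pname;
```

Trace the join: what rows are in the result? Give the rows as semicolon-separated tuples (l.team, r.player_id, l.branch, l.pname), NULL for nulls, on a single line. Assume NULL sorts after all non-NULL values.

FULL OUTER JOIN keeps every row from both sides; unmatched rows get NULL for the other side's columns.
Matching on l.player_id = r.player_id AND l.branch = r.branch.
Matched pairs: 3; unmatched l rows kept: 5; unmatched r rows kept: 4.

(CR, NULL, RF, Alice); (LS, NULL, RF, Liam); (RF, NULL, RF, Grace); (UI, 8, RF, Ken); (UI, 8, RF, Ken); (UI, 8, RF, Ken); (NULL, 4, NULL, NULL); (NULL, 4, NULL, NULL); (NULL, 6, NULL, NULL); (NULL, 8, NULL, NULL); (NULL, NULL, EZ, Liam); (NULL, NULL, EZ, Xin)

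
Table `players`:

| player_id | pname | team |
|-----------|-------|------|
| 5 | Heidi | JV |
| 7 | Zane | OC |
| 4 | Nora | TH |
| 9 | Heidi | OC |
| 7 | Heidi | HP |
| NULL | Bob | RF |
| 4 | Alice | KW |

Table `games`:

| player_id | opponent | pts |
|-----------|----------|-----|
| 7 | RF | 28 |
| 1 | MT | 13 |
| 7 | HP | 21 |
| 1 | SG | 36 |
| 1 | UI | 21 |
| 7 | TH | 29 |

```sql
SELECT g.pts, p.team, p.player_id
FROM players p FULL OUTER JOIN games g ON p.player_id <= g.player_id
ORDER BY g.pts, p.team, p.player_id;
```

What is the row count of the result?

FULL OUTER JOIN keeps every row from both sides; unmatched rows get NULL for the other side's columns.
Matching on p.player_id <= g.player_id. A NULL in a compared column never satisfies the condition.
Matched pairs: 15; unmatched p rows kept: 2; unmatched g rows kept: 3.
Total: 15 matched + 5 padded = 20 rows.

20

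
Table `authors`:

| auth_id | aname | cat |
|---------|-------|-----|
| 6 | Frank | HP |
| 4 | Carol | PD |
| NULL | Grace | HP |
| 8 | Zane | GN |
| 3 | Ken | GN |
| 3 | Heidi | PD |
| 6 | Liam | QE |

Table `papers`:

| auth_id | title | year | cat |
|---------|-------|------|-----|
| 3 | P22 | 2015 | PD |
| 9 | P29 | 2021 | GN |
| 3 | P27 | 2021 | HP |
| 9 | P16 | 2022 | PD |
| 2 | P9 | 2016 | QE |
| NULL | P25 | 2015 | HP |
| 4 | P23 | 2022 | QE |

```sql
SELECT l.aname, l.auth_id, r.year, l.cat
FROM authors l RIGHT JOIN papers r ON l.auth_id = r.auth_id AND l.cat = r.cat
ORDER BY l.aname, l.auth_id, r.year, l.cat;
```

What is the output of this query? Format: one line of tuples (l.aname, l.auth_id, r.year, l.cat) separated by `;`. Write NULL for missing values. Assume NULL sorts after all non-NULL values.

(Heidi, 3, 2015, PD); (NULL, NULL, 2015, NULL); (NULL, NULL, 2016, NULL); (NULL, NULL, 2021, NULL); (NULL, NULL, 2021, NULL); (NULL, NULL, 2022, NULL); (NULL, NULL, 2022, NULL)

RIGHT JOIN keeps every row from `papers`; unmatched rows get NULL for `authors`'s columns.
Matching on l.auth_id = r.auth_id AND l.cat = r.cat. A NULL in a compared column never satisfies the condition.
- l row (auth_id=6, cat=HP): no match.
- l row (auth_id=4, cat=PD): no match.
- l row (auth_id=NULL, cat=HP): no match.
- l row (auth_id=8, cat=GN): no match.
- l row (auth_id=3, cat=GN): no match.
- l row (auth_id=3, cat=PD): matches 1 r row(s) → 1 output row(s).
- l row (auth_id=6, cat=QE): no match.
- 6 r row(s) had no l match → kept, l columns NULL.
After projecting and ordering:
l.aname | l.auth_id | r.year | l.cat
Heidi | 3 | 2015 | PD
NULL | NULL | 2015 | NULL
NULL | NULL | 2016 | NULL
NULL | NULL | 2021 | NULL
NULL | NULL | 2021 | NULL
NULL | NULL | 2022 | NULL
NULL | NULL | 2022 | NULL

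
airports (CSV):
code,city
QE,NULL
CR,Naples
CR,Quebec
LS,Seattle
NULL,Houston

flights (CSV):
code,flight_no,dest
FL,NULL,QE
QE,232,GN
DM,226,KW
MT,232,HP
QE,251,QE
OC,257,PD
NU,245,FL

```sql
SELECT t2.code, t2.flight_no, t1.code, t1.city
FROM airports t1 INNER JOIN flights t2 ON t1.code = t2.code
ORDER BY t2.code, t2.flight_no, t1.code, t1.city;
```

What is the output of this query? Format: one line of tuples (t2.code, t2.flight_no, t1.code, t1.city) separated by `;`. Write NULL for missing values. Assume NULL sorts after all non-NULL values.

INNER JOIN keeps only pairs where the ON condition holds.
Matching on t1.code = t2.code. A NULL in a compared column never satisfies the condition.
Matched pairs: 2.

(QE, 232, QE, NULL); (QE, 251, QE, NULL)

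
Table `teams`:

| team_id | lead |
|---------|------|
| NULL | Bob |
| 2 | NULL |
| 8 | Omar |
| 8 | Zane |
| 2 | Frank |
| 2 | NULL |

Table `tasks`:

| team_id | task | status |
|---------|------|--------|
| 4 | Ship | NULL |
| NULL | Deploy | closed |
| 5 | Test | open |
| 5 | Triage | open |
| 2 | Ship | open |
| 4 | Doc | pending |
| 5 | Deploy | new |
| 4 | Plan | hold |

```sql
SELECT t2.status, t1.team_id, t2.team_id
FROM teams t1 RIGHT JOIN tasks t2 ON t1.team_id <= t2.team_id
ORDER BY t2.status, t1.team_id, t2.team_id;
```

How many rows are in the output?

RIGHT JOIN keeps every row from `tasks`; unmatched rows get NULL for `teams`'s columns.
Matching on t1.team_id <= t2.team_id. A NULL in a compared column never satisfies the condition.
Matched pairs: 21; unmatched t2 rows kept: 1.
Total: 21 matched + 1 padded = 22 rows.

22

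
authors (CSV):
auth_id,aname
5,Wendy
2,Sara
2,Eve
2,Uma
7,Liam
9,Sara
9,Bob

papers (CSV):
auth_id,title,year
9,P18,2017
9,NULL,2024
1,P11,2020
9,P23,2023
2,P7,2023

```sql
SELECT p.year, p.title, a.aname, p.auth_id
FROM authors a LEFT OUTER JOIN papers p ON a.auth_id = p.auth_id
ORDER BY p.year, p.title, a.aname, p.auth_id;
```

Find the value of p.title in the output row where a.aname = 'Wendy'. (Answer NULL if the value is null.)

NULL

LEFT JOIN keeps every row from `authors`; unmatched rows get NULL for `papers`'s columns.
Matching on a.auth_id = p.auth_id.
- auth_id=5: no p row matches, row kept with p columns NULL.
- auth_id=2: 1 matching p row(s), so 1 row(s) emitted.
- auth_id=2: 1 matching p row(s), so 1 row(s) emitted.
- auth_id=2: 1 matching p row(s), so 1 row(s) emitted.
- auth_id=7: no p row matches, row kept with p columns NULL.
- auth_id=9: 3 matching p row(s), so 3 row(s) emitted.
- auth_id=9: 3 matching p row(s), so 3 row(s) emitted.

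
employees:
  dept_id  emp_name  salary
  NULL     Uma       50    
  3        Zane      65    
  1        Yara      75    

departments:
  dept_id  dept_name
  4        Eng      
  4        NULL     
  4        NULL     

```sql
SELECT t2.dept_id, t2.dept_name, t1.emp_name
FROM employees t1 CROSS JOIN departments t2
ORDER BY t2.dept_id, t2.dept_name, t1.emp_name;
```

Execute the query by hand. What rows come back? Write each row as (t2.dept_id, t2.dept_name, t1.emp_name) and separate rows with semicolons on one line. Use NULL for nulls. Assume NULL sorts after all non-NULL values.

CROSS JOIN pairs every row of `employees` with every row of `departments`: 3 × 3 = 9 rows.
After projecting and ordering:
t2.dept_id | t2.dept_name | t1.emp_name
4 | Eng | Uma
4 | Eng | Yara
4 | Eng | Zane
4 | NULL | Uma
4 | NULL | Uma
4 | NULL | Yara
4 | NULL | Yara
4 | NULL | Zane
4 | NULL | Zane

(4, Eng, Uma); (4, Eng, Yara); (4, Eng, Zane); (4, NULL, Uma); (4, NULL, Uma); (4, NULL, Yara); (4, NULL, Yara); (4, NULL, Zane); (4, NULL, Zane)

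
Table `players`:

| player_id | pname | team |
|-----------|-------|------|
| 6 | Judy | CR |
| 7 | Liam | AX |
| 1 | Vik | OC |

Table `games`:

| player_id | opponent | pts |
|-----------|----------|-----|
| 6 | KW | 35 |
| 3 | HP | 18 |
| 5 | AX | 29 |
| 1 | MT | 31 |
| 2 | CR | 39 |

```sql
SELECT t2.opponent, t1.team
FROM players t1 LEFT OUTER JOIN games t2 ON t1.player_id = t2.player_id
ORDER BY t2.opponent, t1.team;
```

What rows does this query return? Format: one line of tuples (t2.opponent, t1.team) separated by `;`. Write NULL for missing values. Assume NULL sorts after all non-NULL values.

LEFT JOIN keeps every row from `players`; unmatched rows get NULL for `games`'s columns.
Matching on t1.player_id = t2.player_id.
- t1[0] player_id=6 → 1 match(es) in t2 → 1 row(s).
- t1[1] player_id=7 → no match; kept with NULLs on the t2 side.
- t1[2] player_id=1 → 1 match(es) in t2 → 1 row(s).
After projecting and ordering:
t2.opponent | t1.team
KW | CR
MT | OC
NULL | AX

(KW, CR); (MT, OC); (NULL, AX)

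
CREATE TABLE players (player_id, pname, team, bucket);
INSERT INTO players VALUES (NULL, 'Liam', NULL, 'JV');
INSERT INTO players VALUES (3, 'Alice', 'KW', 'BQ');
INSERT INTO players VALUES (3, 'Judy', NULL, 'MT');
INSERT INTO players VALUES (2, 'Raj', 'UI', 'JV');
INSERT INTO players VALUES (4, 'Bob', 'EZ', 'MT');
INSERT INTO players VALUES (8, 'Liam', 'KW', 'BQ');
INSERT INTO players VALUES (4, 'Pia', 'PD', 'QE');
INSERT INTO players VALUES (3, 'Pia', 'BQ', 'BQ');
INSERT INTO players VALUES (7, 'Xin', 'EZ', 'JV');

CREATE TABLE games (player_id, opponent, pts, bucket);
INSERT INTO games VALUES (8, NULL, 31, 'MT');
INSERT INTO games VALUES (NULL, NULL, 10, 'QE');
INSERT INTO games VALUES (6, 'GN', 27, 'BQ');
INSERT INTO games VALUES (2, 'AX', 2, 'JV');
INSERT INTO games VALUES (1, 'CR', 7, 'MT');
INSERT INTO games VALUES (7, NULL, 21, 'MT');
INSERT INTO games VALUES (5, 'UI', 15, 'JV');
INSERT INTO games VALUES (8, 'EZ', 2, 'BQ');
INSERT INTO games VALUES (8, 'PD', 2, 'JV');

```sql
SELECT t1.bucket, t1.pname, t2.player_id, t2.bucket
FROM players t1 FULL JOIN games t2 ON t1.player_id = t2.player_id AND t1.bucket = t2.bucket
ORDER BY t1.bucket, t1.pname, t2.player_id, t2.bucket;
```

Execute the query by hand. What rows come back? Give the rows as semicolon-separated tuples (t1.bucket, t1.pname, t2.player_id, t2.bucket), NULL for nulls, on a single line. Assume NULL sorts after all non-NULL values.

FULL OUTER JOIN keeps every row from both sides; unmatched rows get NULL for the other side's columns.
Matching on t1.player_id = t2.player_id AND t1.bucket = t2.bucket. A NULL in a compared column never satisfies the condition.
- player_id=NULL, bucket=JV: no t2 row matches, row kept with t2 columns NULL.
- player_id=3, bucket=BQ: no t2 row matches, row kept with t2 columns NULL.
- player_id=3, bucket=MT: no t2 row matches, row kept with t2 columns NULL.
- player_id=2, bucket=JV: 1 matching t2 row(s), so 1 row(s) emitted.
- player_id=4, bucket=MT: no t2 row matches, row kept with t2 columns NULL.
- player_id=8, bucket=BQ: 1 matching t2 row(s), so 1 row(s) emitted.
- player_id=4, bucket=QE: no t2 row matches, row kept with t2 columns NULL.
- player_id=3, bucket=BQ: no t2 row matches, row kept with t2 columns NULL.
- player_id=7, bucket=JV: no t2 row matches, row kept with t2 columns NULL.
- 7 t2 row(s) had no t1 match → kept, t1 columns NULL.

(BQ, Alice, NULL, NULL); (BQ, Liam, 8, BQ); (BQ, Pia, NULL, NULL); (JV, Liam, NULL, NULL); (JV, Raj, 2, JV); (JV, Xin, NULL, NULL); (MT, Bob, NULL, NULL); (MT, Judy, NULL, NULL); (QE, Pia, NULL, NULL); (NULL, NULL, 1, MT); (NULL, NULL, 5, JV); (NULL, NULL, 6, BQ); (NULL, NULL, 7, MT); (NULL, NULL, 8, JV); (NULL, NULL, 8, MT); (NULL, NULL, NULL, QE)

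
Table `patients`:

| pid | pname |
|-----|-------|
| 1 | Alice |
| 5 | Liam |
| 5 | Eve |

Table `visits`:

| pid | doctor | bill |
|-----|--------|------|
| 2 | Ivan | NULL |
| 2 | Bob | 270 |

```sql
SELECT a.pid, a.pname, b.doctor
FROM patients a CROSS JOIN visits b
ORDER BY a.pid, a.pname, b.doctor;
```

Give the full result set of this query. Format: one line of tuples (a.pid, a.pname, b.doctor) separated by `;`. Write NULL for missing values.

(1, Alice, Bob); (1, Alice, Ivan); (5, Eve, Bob); (5, Eve, Ivan); (5, Liam, Bob); (5, Liam, Ivan)

CROSS JOIN pairs every row of `patients` with every row of `visits`: 3 × 2 = 6 rows.
After projecting and ordering:
a.pid | a.pname | b.doctor
1 | Alice | Bob
1 | Alice | Ivan
5 | Eve | Bob
5 | Eve | Ivan
5 | Liam | Bob
5 | Liam | Ivan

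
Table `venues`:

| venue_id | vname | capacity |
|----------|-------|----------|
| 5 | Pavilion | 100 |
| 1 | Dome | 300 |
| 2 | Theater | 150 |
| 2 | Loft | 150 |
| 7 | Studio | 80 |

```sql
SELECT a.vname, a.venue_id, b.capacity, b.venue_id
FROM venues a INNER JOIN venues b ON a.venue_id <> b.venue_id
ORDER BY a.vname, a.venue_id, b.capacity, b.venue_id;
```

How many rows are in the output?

INNER JOIN keeps only pairs where the ON condition holds.
Matching on a.venue_id <> b.venue_id.
- venue_id=5: 4 matching b row(s), so 4 row(s) emitted.
- venue_id=1: 4 matching b row(s), so 4 row(s) emitted.
- venue_id=2: 3 matching b row(s), so 3 row(s) emitted.
- venue_id=2: 3 matching b row(s), so 3 row(s) emitted.
- venue_id=7: 4 matching b row(s), so 4 row(s) emitted.
Total: 18 rows.

18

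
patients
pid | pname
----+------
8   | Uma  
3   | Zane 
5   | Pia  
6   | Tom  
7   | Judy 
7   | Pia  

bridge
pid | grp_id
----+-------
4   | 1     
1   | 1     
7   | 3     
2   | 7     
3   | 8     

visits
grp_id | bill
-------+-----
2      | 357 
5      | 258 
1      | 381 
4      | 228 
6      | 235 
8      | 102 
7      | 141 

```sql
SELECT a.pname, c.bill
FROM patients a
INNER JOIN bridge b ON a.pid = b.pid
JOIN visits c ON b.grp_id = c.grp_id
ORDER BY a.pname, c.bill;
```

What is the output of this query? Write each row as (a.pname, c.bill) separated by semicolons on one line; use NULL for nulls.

Joins associate left-to-right: patients INNER JOIN bridge on pid gives 3 intermediate row(s).
Then INNER JOIN `visits c` on grp_id: keep only rows whose b.grp_id appears in c.

(Zane, 102)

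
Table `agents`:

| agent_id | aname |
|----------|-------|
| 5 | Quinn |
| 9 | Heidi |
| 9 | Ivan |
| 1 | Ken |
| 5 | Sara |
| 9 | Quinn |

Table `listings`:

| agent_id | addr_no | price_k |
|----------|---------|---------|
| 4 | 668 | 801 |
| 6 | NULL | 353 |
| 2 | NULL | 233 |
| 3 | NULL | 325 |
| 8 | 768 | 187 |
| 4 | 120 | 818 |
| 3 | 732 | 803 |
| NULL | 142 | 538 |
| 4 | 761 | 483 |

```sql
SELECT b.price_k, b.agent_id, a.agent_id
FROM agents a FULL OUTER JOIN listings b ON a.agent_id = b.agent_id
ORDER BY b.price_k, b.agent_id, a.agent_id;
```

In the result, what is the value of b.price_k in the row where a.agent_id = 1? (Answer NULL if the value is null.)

NULL

FULL OUTER JOIN keeps every row from both sides; unmatched rows get NULL for the other side's columns.
Matching on a.agent_id = b.agent_id. A NULL in a compared column never satisfies the condition.
Matched pairs: 0; unmatched a rows kept: 6; unmatched b rows kept: 9.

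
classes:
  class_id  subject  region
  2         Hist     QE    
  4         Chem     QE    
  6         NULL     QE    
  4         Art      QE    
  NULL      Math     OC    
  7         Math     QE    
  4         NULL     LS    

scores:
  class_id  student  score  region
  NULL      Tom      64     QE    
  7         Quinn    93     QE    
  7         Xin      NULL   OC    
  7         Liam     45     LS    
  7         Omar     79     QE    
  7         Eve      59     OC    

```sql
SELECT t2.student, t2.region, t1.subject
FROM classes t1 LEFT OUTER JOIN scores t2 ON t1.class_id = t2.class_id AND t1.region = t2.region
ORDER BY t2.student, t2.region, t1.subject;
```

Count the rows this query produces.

8

LEFT JOIN keeps every row from `classes`; unmatched rows get NULL for `scores`'s columns.
Matching on t1.class_id = t2.class_id AND t1.region = t2.region. A NULL in a compared column never satisfies the condition.
- class_id=2, region=QE: no t2 row matches, row kept with t2 columns NULL.
- class_id=4, region=QE: no t2 row matches, row kept with t2 columns NULL.
- class_id=6, region=QE: no t2 row matches, row kept with t2 columns NULL.
- class_id=4, region=QE: no t2 row matches, row kept with t2 columns NULL.
- class_id=NULL, region=OC: no t2 row matches, row kept with t2 columns NULL.
- class_id=7, region=QE: 2 matching t2 row(s), so 2 row(s) emitted.
- class_id=4, region=LS: no t2 row matches, row kept with t2 columns NULL.
Total: 2 matched + 6 padded = 8 rows.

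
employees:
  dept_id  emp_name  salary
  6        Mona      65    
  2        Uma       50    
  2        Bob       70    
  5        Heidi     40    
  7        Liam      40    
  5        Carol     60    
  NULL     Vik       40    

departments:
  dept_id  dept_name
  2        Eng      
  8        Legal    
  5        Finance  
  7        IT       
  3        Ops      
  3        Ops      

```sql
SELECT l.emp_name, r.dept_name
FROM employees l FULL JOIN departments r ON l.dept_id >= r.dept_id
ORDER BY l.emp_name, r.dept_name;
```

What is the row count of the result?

21

FULL OUTER JOIN keeps every row from both sides; unmatched rows get NULL for the other side's columns.
Matching on l.dept_id >= r.dept_id. A NULL in a compared column never satisfies the condition.
Matched pairs: 19; unmatched l rows kept: 1; unmatched r rows kept: 1.
Total: 19 matched + 2 padded = 21 rows.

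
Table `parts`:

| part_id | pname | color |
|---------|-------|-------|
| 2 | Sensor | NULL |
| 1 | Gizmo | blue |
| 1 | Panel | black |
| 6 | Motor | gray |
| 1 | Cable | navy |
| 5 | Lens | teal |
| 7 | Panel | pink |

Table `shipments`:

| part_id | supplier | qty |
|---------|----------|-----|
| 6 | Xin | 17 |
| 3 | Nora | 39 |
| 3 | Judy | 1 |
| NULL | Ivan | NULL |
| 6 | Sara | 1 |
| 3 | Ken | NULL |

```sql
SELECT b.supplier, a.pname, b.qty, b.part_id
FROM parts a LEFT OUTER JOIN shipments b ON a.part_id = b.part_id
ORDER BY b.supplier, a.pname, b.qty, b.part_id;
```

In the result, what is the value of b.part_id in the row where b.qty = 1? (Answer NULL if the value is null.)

6

LEFT JOIN keeps every row from `parts`; unmatched rows get NULL for `shipments`'s columns.
Matching on a.part_id = b.part_id. A NULL in a compared column never satisfies the condition.
Matched pairs: 2; unmatched a rows kept: 6.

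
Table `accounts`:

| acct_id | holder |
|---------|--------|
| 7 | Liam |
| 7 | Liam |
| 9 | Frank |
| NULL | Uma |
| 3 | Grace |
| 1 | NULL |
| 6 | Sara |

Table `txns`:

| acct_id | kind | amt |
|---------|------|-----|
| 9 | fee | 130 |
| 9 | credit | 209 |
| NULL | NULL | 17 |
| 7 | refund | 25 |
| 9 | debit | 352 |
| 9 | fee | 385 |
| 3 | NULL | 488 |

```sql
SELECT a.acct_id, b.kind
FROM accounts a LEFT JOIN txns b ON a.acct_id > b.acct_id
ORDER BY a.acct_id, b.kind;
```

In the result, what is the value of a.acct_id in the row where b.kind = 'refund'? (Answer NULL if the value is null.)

9

LEFT JOIN keeps every row from `accounts`; unmatched rows get NULL for `txns`'s columns.
Matching on a.acct_id > b.acct_id. A NULL in a compared column never satisfies the condition.
- a[0] acct_id=7 → 1 match(es) in b → 1 row(s).
- a[1] acct_id=7 → 1 match(es) in b → 1 row(s).
- a[2] acct_id=9 → 2 match(es) in b → 2 row(s).
- a[3] acct_id=NULL → no match; kept with NULLs on the b side.
- a[4] acct_id=3 → no match; kept with NULLs on the b side.
- a[5] acct_id=1 → no match; kept with NULLs on the b side.
- a[6] acct_id=6 → 1 match(es) in b → 1 row(s).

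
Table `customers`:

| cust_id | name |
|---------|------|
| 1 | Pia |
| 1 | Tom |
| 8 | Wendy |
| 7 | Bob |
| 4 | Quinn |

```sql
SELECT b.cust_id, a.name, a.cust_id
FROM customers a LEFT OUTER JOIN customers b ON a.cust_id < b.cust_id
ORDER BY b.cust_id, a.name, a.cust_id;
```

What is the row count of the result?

LEFT JOIN keeps every row from `customers a`; unmatched rows get NULL for `customers b`'s columns.
Matching on a.cust_id < b.cust_id.
- a[0] cust_id=1 → 3 match(es) in b → 3 row(s).
- a[1] cust_id=1 → 3 match(es) in b → 3 row(s).
- a[2] cust_id=8 → no match; kept with NULLs on the b side.
- a[3] cust_id=7 → 1 match(es) in b → 1 row(s).
- a[4] cust_id=4 → 2 match(es) in b → 2 row(s).
Total: 9 matched + 1 padded = 10 rows.

10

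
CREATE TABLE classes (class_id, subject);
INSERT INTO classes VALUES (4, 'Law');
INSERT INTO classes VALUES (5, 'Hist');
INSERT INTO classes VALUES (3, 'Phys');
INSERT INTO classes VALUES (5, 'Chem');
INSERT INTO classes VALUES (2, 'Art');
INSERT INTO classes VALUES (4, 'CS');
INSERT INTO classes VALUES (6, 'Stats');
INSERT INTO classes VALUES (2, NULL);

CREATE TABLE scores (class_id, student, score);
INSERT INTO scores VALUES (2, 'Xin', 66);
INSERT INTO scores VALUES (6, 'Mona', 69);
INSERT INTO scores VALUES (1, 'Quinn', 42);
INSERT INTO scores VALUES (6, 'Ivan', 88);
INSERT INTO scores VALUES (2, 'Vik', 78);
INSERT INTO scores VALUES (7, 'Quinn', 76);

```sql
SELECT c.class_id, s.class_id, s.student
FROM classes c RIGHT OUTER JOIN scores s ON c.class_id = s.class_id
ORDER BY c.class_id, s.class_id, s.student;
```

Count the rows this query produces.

8

RIGHT JOIN keeps every row from `scores`; unmatched rows get NULL for `classes`'s columns.
Matching on c.class_id = s.class_id.
- c row (class_id=4): no match.
- c row (class_id=5): no match.
- c row (class_id=3): no match.
- c row (class_id=5): no match.
- c row (class_id=2): matches 2 s row(s) → 2 output row(s).
- c row (class_id=4): no match.
- c row (class_id=6): matches 2 s row(s) → 2 output row(s).
- c row (class_id=2): matches 2 s row(s) → 2 output row(s).
- plus 2 unmatched s row(s), each kept with NULL c columns.
Total: 6 matched + 2 padded = 8 rows.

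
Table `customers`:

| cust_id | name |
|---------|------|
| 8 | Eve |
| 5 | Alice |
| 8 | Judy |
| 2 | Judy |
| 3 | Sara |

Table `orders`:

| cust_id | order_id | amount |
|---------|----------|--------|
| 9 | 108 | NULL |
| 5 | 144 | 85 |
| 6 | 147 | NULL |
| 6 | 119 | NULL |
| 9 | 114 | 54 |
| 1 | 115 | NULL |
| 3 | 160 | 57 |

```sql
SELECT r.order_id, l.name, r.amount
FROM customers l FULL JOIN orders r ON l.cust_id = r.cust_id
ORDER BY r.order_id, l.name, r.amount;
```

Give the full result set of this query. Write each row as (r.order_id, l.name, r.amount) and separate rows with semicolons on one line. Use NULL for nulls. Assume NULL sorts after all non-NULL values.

(108, NULL, NULL); (114, NULL, 54); (115, NULL, NULL); (119, NULL, NULL); (144, Alice, 85); (147, NULL, NULL); (160, Sara, 57); (NULL, Eve, NULL); (NULL, Judy, NULL); (NULL, Judy, NULL)

FULL OUTER JOIN keeps every row from both sides; unmatched rows get NULL for the other side's columns.
Matching on l.cust_id = r.cust_id.
Matched pairs: 2; unmatched l rows kept: 3; unmatched r rows kept: 5.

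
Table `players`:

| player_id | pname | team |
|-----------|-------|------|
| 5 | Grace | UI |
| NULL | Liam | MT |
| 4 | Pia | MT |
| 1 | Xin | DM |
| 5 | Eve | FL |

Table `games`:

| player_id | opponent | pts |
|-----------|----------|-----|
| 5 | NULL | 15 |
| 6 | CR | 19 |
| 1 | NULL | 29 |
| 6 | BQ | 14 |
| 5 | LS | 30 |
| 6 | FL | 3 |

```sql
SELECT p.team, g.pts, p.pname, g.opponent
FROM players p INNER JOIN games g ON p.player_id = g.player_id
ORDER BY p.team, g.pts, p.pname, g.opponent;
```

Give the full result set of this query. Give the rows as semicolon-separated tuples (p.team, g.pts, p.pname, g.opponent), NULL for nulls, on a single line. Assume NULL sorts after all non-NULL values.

INNER JOIN keeps only pairs where the ON condition holds.
Matching on p.player_id = g.player_id. A NULL in a compared column never satisfies the condition.
Matched pairs: 5.

(DM, 29, Xin, NULL); (FL, 15, Eve, NULL); (FL, 30, Eve, LS); (UI, 15, Grace, NULL); (UI, 30, Grace, LS)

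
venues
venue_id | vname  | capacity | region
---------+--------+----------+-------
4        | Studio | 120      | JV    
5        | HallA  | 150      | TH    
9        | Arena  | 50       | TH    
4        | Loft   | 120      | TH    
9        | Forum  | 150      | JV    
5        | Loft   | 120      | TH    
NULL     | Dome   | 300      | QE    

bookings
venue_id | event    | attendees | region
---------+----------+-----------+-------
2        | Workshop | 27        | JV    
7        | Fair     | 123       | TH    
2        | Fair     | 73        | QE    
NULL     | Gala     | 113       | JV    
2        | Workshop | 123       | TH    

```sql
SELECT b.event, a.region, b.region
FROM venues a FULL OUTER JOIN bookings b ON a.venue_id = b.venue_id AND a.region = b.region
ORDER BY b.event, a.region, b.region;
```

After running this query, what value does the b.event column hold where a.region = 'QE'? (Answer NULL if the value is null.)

NULL

FULL OUTER JOIN keeps every row from both sides; unmatched rows get NULL for the other side's columns.
Matching on a.venue_id = b.venue_id AND a.region = b.region. A NULL in a compared column never satisfies the condition.
Matched pairs: 0; unmatched a rows kept: 7; unmatched b rows kept: 5.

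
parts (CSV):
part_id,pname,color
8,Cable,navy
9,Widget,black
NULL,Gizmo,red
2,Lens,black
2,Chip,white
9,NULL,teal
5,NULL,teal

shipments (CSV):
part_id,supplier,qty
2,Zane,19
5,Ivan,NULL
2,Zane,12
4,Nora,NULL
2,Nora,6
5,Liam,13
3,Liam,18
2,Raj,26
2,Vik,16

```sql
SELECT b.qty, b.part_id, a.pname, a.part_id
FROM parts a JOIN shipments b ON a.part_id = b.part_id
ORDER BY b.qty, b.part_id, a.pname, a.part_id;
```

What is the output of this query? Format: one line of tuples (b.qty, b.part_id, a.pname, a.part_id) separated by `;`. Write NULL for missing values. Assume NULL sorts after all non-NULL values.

INNER JOIN keeps only pairs where the ON condition holds.
Matching on a.part_id = b.part_id. A NULL in a compared column never satisfies the condition.
Matched pairs: 12.

(6, 2, Chip, 2); (6, 2, Lens, 2); (12, 2, Chip, 2); (12, 2, Lens, 2); (13, 5, NULL, 5); (16, 2, Chip, 2); (16, 2, Lens, 2); (19, 2, Chip, 2); (19, 2, Lens, 2); (26, 2, Chip, 2); (26, 2, Lens, 2); (NULL, 5, NULL, 5)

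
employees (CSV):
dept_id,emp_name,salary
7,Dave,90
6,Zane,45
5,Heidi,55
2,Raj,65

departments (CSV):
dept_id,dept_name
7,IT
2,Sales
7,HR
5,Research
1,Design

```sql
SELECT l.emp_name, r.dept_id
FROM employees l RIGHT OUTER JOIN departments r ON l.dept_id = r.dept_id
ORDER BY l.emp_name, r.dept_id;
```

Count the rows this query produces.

5

RIGHT JOIN keeps every row from `departments`; unmatched rows get NULL for `employees`'s columns.
Matching on l.dept_id = r.dept_id.
- l[0] dept_id=7 → 2 match(es) in r → 2 row(s).
- l[1] dept_id=6 → no match.
- l[2] dept_id=5 → 1 match(es) in r → 1 row(s).
- l[3] dept_id=2 → 1 match(es) in r → 1 row(s).
- plus 1 unmatched r row(s), each kept with NULL l columns.
Total: 4 matched + 1 padded = 5 rows.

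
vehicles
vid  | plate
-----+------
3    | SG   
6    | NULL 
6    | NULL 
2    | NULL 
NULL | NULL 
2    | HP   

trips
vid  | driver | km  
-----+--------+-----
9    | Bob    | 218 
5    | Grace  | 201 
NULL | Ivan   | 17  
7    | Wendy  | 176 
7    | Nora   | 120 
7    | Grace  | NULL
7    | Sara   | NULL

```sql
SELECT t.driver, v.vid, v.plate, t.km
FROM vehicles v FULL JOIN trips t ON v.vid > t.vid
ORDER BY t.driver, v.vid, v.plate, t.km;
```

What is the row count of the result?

12

FULL OUTER JOIN keeps every row from both sides; unmatched rows get NULL for the other side's columns.
Matching on v.vid > t.vid. A NULL in a compared column never satisfies the condition.
- v row (vid=3): no match → kept, t columns NULL.
- v row (vid=6): matches 1 t row(s) → 1 output row(s).
- v row (vid=6): matches 1 t row(s) → 1 output row(s).
- v row (vid=2): no match → kept, t columns NULL.
- v row (vid=NULL): no match → kept, t columns NULL.
- v row (vid=2): no match → kept, t columns NULL.
- plus 6 unmatched t row(s), each kept with NULL v columns.
Total: 2 matched + 10 padded = 12 rows.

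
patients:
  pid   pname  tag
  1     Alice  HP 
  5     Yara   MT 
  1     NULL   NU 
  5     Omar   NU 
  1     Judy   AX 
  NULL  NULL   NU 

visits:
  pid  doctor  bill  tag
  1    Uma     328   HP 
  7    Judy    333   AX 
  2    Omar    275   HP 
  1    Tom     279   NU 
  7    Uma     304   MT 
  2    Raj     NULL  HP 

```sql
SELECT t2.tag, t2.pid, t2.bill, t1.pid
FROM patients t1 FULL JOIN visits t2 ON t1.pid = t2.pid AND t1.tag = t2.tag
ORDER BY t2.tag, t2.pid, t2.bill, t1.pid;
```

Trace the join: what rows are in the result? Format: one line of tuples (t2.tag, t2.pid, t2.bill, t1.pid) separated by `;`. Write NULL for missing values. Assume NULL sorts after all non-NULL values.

(AX, 7, 333, NULL); (HP, 1, 328, 1); (HP, 2, 275, NULL); (HP, 2, NULL, NULL); (MT, 7, 304, NULL); (NU, 1, 279, 1); (NULL, NULL, NULL, 1); (NULL, NULL, NULL, 5); (NULL, NULL, NULL, 5); (NULL, NULL, NULL, NULL)

FULL OUTER JOIN keeps every row from both sides; unmatched rows get NULL for the other side's columns.
Matching on t1.pid = t2.pid AND t1.tag = t2.tag. A NULL in a compared column never satisfies the condition.
- t1[0] pid=1, tag=HP → 1 match(es) in t2 → 1 row(s).
- t1[1] pid=5, tag=MT → no match; kept with NULLs on the t2 side.
- t1[2] pid=1, tag=NU → 1 match(es) in t2 → 1 row(s).
- t1[3] pid=5, tag=NU → no match; kept with NULLs on the t2 side.
- t1[4] pid=1, tag=AX → no match; kept with NULLs on the t2 side.
- t1[5] pid=NULL, tag=NU → no match; kept with NULLs on the t2 side.
- 4 t2 row(s) had no t1 match → kept, t1 columns NULL.
After projecting and ordering:
t2.tag | t2.pid | t2.bill | t1.pid
AX | 7 | 333 | NULL
HP | 1 | 328 | 1
HP | 2 | 275 | NULL
HP | 2 | NULL | NULL
MT | 7 | 304 | NULL
NU | 1 | 279 | 1
NULL | NULL | NULL | 1
NULL | NULL | NULL | 5
NULL | NULL | NULL | 5
NULL | NULL | NULL | NULL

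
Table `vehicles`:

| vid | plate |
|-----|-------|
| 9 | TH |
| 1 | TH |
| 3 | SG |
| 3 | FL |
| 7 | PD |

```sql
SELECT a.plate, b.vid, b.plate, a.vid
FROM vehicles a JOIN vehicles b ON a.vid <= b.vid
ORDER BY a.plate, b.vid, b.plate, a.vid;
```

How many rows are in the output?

16

INNER JOIN keeps only pairs where the ON condition holds.
Matching on a.vid <= b.vid.
Matched pairs: 16.
Total: 16 rows.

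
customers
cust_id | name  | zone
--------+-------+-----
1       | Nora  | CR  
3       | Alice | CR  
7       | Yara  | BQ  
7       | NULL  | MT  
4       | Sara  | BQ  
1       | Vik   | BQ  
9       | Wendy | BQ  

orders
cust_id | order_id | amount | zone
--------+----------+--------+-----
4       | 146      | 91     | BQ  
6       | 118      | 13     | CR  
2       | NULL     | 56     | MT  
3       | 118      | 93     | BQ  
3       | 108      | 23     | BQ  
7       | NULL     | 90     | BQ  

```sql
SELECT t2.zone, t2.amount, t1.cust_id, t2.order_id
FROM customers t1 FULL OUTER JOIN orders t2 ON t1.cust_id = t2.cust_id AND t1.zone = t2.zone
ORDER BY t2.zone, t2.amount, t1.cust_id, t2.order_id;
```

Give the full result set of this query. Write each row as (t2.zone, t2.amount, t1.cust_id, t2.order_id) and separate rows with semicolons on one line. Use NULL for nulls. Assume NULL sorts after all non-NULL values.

FULL OUTER JOIN keeps every row from both sides; unmatched rows get NULL for the other side's columns.
Matching on t1.cust_id = t2.cust_id AND t1.zone = t2.zone.
Matched pairs: 2; unmatched t1 rows kept: 5; unmatched t2 rows kept: 4.

(BQ, 23, NULL, 108); (BQ, 90, 7, NULL); (BQ, 91, 4, 146); (BQ, 93, NULL, 118); (CR, 13, NULL, 118); (MT, 56, NULL, NULL); (NULL, NULL, 1, NULL); (NULL, NULL, 1, NULL); (NULL, NULL, 3, NULL); (NULL, NULL, 7, NULL); (NULL, NULL, 9, NULL)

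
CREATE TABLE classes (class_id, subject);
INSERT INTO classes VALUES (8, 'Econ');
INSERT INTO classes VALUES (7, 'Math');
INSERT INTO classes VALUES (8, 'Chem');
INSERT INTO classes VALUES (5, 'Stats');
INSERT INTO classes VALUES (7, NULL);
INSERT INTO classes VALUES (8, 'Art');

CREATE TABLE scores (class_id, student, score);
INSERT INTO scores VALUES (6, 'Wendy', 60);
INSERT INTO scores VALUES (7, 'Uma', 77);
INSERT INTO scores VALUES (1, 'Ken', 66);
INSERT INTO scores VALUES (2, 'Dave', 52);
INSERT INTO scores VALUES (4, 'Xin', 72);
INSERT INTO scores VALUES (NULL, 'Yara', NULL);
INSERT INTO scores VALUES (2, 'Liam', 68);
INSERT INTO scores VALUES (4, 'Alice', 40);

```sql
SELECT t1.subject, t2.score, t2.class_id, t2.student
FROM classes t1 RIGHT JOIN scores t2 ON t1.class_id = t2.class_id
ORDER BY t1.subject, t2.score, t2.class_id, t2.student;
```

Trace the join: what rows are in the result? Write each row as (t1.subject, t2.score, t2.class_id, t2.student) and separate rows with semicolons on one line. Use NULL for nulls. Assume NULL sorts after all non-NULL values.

(Math, 77, 7, Uma); (NULL, 40, 4, Alice); (NULL, 52, 2, Dave); (NULL, 60, 6, Wendy); (NULL, 66, 1, Ken); (NULL, 68, 2, Liam); (NULL, 72, 4, Xin); (NULL, 77, 7, Uma); (NULL, NULL, NULL, Yara)

RIGHT JOIN keeps every row from `scores`; unmatched rows get NULL for `classes`'s columns.
Matching on t1.class_id = t2.class_id. A NULL in a compared column never satisfies the condition.
Matched pairs: 2; unmatched t2 rows kept: 7.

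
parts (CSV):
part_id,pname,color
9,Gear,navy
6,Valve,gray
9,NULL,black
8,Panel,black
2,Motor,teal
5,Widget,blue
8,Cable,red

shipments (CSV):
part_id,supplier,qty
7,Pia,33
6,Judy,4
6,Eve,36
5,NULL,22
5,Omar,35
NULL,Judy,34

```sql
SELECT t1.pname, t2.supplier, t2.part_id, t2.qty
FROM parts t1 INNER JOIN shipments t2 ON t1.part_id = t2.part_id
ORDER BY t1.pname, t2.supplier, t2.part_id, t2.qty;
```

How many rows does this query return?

INNER JOIN keeps only pairs where the ON condition holds.
Matching on t1.part_id = t2.part_id. A NULL in a compared column never satisfies the condition.
Matched pairs: 4.
Total: 4 rows.

4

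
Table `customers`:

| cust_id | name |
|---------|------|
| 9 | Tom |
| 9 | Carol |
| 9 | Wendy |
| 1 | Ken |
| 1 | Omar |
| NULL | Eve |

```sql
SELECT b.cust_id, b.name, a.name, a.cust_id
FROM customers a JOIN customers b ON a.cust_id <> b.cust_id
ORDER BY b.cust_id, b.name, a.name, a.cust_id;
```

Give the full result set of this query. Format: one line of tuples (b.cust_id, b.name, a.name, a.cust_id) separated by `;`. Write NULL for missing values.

INNER JOIN keeps only pairs where the ON condition holds.
Matching on a.cust_id <> b.cust_id. A NULL in a compared column never satisfies the condition.
Matched pairs: 12.

(1, Ken, Carol, 9); (1, Ken, Tom, 9); (1, Ken, Wendy, 9); (1, Omar, Carol, 9); (1, Omar, Tom, 9); (1, Omar, Wendy, 9); (9, Carol, Ken, 1); (9, Carol, Omar, 1); (9, Tom, Ken, 1); (9, Tom, Omar, 1); (9, Wendy, Ken, 1); (9, Wendy, Omar, 1)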